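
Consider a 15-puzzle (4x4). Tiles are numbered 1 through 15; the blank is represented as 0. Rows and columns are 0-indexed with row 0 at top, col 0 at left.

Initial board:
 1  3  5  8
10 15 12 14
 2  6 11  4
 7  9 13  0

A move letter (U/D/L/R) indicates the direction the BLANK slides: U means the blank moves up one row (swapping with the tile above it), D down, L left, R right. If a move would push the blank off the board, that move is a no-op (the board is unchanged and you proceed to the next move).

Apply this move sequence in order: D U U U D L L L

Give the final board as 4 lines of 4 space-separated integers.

Answer:  1  3  5  8
 0 10 15 12
 2  6 11 14
 7  9 13  4

Derivation:
After move 1 (D):
 1  3  5  8
10 15 12 14
 2  6 11  4
 7  9 13  0

After move 2 (U):
 1  3  5  8
10 15 12 14
 2  6 11  0
 7  9 13  4

After move 3 (U):
 1  3  5  8
10 15 12  0
 2  6 11 14
 7  9 13  4

After move 4 (U):
 1  3  5  0
10 15 12  8
 2  6 11 14
 7  9 13  4

After move 5 (D):
 1  3  5  8
10 15 12  0
 2  6 11 14
 7  9 13  4

After move 6 (L):
 1  3  5  8
10 15  0 12
 2  6 11 14
 7  9 13  4

After move 7 (L):
 1  3  5  8
10  0 15 12
 2  6 11 14
 7  9 13  4

After move 8 (L):
 1  3  5  8
 0 10 15 12
 2  6 11 14
 7  9 13  4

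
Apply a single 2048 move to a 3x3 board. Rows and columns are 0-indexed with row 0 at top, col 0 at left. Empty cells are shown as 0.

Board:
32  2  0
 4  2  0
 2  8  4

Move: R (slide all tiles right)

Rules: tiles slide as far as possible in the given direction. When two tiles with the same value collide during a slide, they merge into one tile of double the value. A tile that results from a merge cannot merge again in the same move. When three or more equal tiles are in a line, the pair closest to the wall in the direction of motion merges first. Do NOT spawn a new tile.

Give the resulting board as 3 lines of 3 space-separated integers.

Answer:  0 32  2
 0  4  2
 2  8  4

Derivation:
Slide right:
row 0: [32, 2, 0] -> [0, 32, 2]
row 1: [4, 2, 0] -> [0, 4, 2]
row 2: [2, 8, 4] -> [2, 8, 4]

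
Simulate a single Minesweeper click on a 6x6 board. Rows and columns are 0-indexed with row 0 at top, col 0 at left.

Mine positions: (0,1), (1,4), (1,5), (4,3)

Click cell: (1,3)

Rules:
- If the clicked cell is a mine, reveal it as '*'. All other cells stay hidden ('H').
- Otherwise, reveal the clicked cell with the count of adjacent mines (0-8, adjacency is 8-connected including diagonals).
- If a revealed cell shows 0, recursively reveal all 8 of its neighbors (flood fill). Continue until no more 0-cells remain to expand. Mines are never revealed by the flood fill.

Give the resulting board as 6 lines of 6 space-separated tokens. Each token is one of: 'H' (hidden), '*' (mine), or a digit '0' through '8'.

H H H H H H
H H H 1 H H
H H H H H H
H H H H H H
H H H H H H
H H H H H H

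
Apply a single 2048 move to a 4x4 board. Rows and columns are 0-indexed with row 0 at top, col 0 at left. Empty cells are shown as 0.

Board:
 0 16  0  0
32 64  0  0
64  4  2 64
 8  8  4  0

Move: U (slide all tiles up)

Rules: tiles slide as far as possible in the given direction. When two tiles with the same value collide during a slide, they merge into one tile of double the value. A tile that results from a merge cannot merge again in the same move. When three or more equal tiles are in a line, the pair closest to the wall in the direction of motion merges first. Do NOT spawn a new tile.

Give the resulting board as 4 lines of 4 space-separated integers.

Slide up:
col 0: [0, 32, 64, 8] -> [32, 64, 8, 0]
col 1: [16, 64, 4, 8] -> [16, 64, 4, 8]
col 2: [0, 0, 2, 4] -> [2, 4, 0, 0]
col 3: [0, 0, 64, 0] -> [64, 0, 0, 0]

Answer: 32 16  2 64
64 64  4  0
 8  4  0  0
 0  8  0  0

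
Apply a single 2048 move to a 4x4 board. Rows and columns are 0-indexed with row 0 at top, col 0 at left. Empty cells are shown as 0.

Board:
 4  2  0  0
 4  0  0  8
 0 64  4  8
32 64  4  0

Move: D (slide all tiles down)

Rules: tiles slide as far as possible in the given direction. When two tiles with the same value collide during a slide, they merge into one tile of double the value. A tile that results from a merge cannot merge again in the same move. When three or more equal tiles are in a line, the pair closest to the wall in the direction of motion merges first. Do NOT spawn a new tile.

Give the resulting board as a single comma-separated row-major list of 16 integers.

Slide down:
col 0: [4, 4, 0, 32] -> [0, 0, 8, 32]
col 1: [2, 0, 64, 64] -> [0, 0, 2, 128]
col 2: [0, 0, 4, 4] -> [0, 0, 0, 8]
col 3: [0, 8, 8, 0] -> [0, 0, 0, 16]

Answer: 0, 0, 0, 0, 0, 0, 0, 0, 8, 2, 0, 0, 32, 128, 8, 16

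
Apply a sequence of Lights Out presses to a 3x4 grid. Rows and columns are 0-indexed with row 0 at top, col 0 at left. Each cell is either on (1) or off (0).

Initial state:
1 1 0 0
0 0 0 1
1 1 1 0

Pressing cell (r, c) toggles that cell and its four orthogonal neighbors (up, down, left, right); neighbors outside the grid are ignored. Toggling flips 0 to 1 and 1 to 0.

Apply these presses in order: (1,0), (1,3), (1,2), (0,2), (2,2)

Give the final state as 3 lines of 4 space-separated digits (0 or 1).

Answer: 0 0 0 0
1 0 0 1
0 0 1 0

Derivation:
After press 1 at (1,0):
0 1 0 0
1 1 0 1
0 1 1 0

After press 2 at (1,3):
0 1 0 1
1 1 1 0
0 1 1 1

After press 3 at (1,2):
0 1 1 1
1 0 0 1
0 1 0 1

After press 4 at (0,2):
0 0 0 0
1 0 1 1
0 1 0 1

After press 5 at (2,2):
0 0 0 0
1 0 0 1
0 0 1 0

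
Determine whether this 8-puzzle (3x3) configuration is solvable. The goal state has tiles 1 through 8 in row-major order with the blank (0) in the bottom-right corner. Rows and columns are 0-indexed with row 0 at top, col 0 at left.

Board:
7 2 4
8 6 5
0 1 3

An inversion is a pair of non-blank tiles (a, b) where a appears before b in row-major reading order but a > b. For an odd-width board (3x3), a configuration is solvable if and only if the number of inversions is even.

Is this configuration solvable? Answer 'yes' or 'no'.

Answer: yes

Derivation:
Inversions (pairs i<j in row-major order where tile[i] > tile[j] > 0): 18
18 is even, so the puzzle is solvable.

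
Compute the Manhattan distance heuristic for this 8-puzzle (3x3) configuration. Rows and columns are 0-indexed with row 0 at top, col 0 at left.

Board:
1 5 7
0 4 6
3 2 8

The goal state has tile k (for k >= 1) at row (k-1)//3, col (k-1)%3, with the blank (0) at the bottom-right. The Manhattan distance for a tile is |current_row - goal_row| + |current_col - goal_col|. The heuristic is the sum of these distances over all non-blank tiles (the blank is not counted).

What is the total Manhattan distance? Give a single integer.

Answer: 13

Derivation:
Tile 1: (0,0)->(0,0) = 0
Tile 5: (0,1)->(1,1) = 1
Tile 7: (0,2)->(2,0) = 4
Tile 4: (1,1)->(1,0) = 1
Tile 6: (1,2)->(1,2) = 0
Tile 3: (2,0)->(0,2) = 4
Tile 2: (2,1)->(0,1) = 2
Tile 8: (2,2)->(2,1) = 1
Sum: 0 + 1 + 4 + 1 + 0 + 4 + 2 + 1 = 13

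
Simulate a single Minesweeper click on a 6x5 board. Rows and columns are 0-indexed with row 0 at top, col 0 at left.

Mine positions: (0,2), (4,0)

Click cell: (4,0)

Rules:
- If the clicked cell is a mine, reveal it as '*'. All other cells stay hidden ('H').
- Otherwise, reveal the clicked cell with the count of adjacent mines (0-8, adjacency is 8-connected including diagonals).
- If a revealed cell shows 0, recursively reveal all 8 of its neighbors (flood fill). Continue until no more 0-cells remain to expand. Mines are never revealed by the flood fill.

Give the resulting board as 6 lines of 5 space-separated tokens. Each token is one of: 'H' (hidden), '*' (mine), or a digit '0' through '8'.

H H H H H
H H H H H
H H H H H
H H H H H
* H H H H
H H H H H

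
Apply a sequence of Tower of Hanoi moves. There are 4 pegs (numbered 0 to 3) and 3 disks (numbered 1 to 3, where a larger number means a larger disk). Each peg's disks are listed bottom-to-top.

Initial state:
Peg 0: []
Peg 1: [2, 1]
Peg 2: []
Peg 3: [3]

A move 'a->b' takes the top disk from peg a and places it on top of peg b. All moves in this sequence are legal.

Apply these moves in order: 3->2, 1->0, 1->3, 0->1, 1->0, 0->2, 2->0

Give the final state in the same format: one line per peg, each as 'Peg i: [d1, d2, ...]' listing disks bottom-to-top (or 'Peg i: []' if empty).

Answer: Peg 0: [1]
Peg 1: []
Peg 2: [3]
Peg 3: [2]

Derivation:
After move 1 (3->2):
Peg 0: []
Peg 1: [2, 1]
Peg 2: [3]
Peg 3: []

After move 2 (1->0):
Peg 0: [1]
Peg 1: [2]
Peg 2: [3]
Peg 3: []

After move 3 (1->3):
Peg 0: [1]
Peg 1: []
Peg 2: [3]
Peg 3: [2]

After move 4 (0->1):
Peg 0: []
Peg 1: [1]
Peg 2: [3]
Peg 3: [2]

After move 5 (1->0):
Peg 0: [1]
Peg 1: []
Peg 2: [3]
Peg 3: [2]

After move 6 (0->2):
Peg 0: []
Peg 1: []
Peg 2: [3, 1]
Peg 3: [2]

After move 7 (2->0):
Peg 0: [1]
Peg 1: []
Peg 2: [3]
Peg 3: [2]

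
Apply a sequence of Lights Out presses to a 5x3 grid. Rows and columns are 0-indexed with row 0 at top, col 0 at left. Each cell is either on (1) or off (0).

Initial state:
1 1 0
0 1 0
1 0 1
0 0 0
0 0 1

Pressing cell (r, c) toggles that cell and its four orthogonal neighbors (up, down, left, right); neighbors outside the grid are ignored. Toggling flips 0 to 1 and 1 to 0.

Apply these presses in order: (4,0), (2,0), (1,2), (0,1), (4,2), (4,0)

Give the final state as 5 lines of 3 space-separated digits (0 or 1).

Answer: 0 0 0
1 1 1
0 1 0
1 0 1
0 1 0

Derivation:
After press 1 at (4,0):
1 1 0
0 1 0
1 0 1
1 0 0
1 1 1

After press 2 at (2,0):
1 1 0
1 1 0
0 1 1
0 0 0
1 1 1

After press 3 at (1,2):
1 1 1
1 0 1
0 1 0
0 0 0
1 1 1

After press 4 at (0,1):
0 0 0
1 1 1
0 1 0
0 0 0
1 1 1

After press 5 at (4,2):
0 0 0
1 1 1
0 1 0
0 0 1
1 0 0

After press 6 at (4,0):
0 0 0
1 1 1
0 1 0
1 0 1
0 1 0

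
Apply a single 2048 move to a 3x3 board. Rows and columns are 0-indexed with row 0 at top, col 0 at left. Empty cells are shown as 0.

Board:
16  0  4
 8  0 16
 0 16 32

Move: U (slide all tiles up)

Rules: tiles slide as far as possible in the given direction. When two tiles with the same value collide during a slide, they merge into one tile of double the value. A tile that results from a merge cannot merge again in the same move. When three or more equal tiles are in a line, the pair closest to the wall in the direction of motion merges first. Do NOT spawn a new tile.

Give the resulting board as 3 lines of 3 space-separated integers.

Slide up:
col 0: [16, 8, 0] -> [16, 8, 0]
col 1: [0, 0, 16] -> [16, 0, 0]
col 2: [4, 16, 32] -> [4, 16, 32]

Answer: 16 16  4
 8  0 16
 0  0 32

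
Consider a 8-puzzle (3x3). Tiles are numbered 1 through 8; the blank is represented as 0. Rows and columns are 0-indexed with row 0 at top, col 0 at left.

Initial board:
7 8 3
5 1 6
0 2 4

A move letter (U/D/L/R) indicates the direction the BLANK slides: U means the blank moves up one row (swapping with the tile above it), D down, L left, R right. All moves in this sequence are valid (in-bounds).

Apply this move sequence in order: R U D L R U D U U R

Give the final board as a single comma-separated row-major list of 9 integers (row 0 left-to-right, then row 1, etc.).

After move 1 (R):
7 8 3
5 1 6
2 0 4

After move 2 (U):
7 8 3
5 0 6
2 1 4

After move 3 (D):
7 8 3
5 1 6
2 0 4

After move 4 (L):
7 8 3
5 1 6
0 2 4

After move 5 (R):
7 8 3
5 1 6
2 0 4

After move 6 (U):
7 8 3
5 0 6
2 1 4

After move 7 (D):
7 8 3
5 1 6
2 0 4

After move 8 (U):
7 8 3
5 0 6
2 1 4

After move 9 (U):
7 0 3
5 8 6
2 1 4

After move 10 (R):
7 3 0
5 8 6
2 1 4

Answer: 7, 3, 0, 5, 8, 6, 2, 1, 4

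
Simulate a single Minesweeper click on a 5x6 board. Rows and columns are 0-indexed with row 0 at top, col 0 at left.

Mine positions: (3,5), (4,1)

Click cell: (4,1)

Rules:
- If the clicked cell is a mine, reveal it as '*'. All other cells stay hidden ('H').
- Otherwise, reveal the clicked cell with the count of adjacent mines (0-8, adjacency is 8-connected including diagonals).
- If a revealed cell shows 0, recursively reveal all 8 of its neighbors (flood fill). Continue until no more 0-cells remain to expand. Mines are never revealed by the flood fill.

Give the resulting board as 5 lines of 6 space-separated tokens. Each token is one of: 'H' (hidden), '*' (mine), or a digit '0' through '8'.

H H H H H H
H H H H H H
H H H H H H
H H H H H H
H * H H H H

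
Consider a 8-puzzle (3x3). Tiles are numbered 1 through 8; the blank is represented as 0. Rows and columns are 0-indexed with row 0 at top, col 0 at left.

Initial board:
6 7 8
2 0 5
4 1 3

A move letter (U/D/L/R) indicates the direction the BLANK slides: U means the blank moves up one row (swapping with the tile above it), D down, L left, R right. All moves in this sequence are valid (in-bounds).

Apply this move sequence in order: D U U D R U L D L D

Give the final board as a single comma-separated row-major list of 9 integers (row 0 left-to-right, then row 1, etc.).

After move 1 (D):
6 7 8
2 1 5
4 0 3

After move 2 (U):
6 7 8
2 0 5
4 1 3

After move 3 (U):
6 0 8
2 7 5
4 1 3

After move 4 (D):
6 7 8
2 0 5
4 1 3

After move 5 (R):
6 7 8
2 5 0
4 1 3

After move 6 (U):
6 7 0
2 5 8
4 1 3

After move 7 (L):
6 0 7
2 5 8
4 1 3

After move 8 (D):
6 5 7
2 0 8
4 1 3

After move 9 (L):
6 5 7
0 2 8
4 1 3

After move 10 (D):
6 5 7
4 2 8
0 1 3

Answer: 6, 5, 7, 4, 2, 8, 0, 1, 3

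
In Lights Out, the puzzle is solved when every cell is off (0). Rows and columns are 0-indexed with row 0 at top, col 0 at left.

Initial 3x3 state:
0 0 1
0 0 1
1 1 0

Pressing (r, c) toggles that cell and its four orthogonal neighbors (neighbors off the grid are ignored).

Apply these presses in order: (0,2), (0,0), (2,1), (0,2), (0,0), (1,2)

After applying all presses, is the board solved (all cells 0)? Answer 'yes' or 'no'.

After press 1 at (0,2):
0 1 0
0 0 0
1 1 0

After press 2 at (0,0):
1 0 0
1 0 0
1 1 0

After press 3 at (2,1):
1 0 0
1 1 0
0 0 1

After press 4 at (0,2):
1 1 1
1 1 1
0 0 1

After press 5 at (0,0):
0 0 1
0 1 1
0 0 1

After press 6 at (1,2):
0 0 0
0 0 0
0 0 0

Lights still on: 0

Answer: yes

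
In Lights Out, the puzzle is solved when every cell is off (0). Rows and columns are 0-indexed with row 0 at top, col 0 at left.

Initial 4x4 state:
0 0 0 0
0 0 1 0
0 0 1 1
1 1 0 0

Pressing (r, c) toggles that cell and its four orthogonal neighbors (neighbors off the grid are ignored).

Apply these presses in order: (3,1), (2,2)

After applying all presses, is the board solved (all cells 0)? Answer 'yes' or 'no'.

After press 1 at (3,1):
0 0 0 0
0 0 1 0
0 1 1 1
0 0 1 0

After press 2 at (2,2):
0 0 0 0
0 0 0 0
0 0 0 0
0 0 0 0

Lights still on: 0

Answer: yes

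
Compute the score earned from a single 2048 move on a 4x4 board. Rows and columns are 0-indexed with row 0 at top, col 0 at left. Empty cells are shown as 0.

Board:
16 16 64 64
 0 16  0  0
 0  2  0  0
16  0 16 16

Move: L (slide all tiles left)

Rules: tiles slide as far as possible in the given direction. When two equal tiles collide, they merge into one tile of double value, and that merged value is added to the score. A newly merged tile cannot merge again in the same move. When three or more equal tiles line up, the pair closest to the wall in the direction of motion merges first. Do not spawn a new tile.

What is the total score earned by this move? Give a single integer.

Answer: 192

Derivation:
Slide left:
row 0: [16, 16, 64, 64] -> [32, 128, 0, 0]  score +160 (running 160)
row 1: [0, 16, 0, 0] -> [16, 0, 0, 0]  score +0 (running 160)
row 2: [0, 2, 0, 0] -> [2, 0, 0, 0]  score +0 (running 160)
row 3: [16, 0, 16, 16] -> [32, 16, 0, 0]  score +32 (running 192)
Board after move:
 32 128   0   0
 16   0   0   0
  2   0   0   0
 32  16   0   0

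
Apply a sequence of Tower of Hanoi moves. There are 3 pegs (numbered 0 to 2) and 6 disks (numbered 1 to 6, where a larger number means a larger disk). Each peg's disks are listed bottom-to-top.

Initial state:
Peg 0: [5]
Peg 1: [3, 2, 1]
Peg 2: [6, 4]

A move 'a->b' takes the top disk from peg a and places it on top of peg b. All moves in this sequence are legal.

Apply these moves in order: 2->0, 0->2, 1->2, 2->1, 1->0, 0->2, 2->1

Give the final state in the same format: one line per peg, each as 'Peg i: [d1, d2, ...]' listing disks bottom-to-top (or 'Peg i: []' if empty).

Answer: Peg 0: [5]
Peg 1: [3, 2, 1]
Peg 2: [6, 4]

Derivation:
After move 1 (2->0):
Peg 0: [5, 4]
Peg 1: [3, 2, 1]
Peg 2: [6]

After move 2 (0->2):
Peg 0: [5]
Peg 1: [3, 2, 1]
Peg 2: [6, 4]

After move 3 (1->2):
Peg 0: [5]
Peg 1: [3, 2]
Peg 2: [6, 4, 1]

After move 4 (2->1):
Peg 0: [5]
Peg 1: [3, 2, 1]
Peg 2: [6, 4]

After move 5 (1->0):
Peg 0: [5, 1]
Peg 1: [3, 2]
Peg 2: [6, 4]

After move 6 (0->2):
Peg 0: [5]
Peg 1: [3, 2]
Peg 2: [6, 4, 1]

After move 7 (2->1):
Peg 0: [5]
Peg 1: [3, 2, 1]
Peg 2: [6, 4]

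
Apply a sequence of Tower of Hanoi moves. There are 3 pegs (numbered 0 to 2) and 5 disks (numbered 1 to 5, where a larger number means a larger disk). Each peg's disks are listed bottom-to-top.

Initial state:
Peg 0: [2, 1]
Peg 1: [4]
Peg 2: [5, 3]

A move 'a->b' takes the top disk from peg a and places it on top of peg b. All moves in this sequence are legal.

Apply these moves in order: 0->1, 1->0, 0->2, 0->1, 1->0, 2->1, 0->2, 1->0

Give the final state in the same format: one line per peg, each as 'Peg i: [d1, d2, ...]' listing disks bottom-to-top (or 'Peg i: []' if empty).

After move 1 (0->1):
Peg 0: [2]
Peg 1: [4, 1]
Peg 2: [5, 3]

After move 2 (1->0):
Peg 0: [2, 1]
Peg 1: [4]
Peg 2: [5, 3]

After move 3 (0->2):
Peg 0: [2]
Peg 1: [4]
Peg 2: [5, 3, 1]

After move 4 (0->1):
Peg 0: []
Peg 1: [4, 2]
Peg 2: [5, 3, 1]

After move 5 (1->0):
Peg 0: [2]
Peg 1: [4]
Peg 2: [5, 3, 1]

After move 6 (2->1):
Peg 0: [2]
Peg 1: [4, 1]
Peg 2: [5, 3]

After move 7 (0->2):
Peg 0: []
Peg 1: [4, 1]
Peg 2: [5, 3, 2]

After move 8 (1->0):
Peg 0: [1]
Peg 1: [4]
Peg 2: [5, 3, 2]

Answer: Peg 0: [1]
Peg 1: [4]
Peg 2: [5, 3, 2]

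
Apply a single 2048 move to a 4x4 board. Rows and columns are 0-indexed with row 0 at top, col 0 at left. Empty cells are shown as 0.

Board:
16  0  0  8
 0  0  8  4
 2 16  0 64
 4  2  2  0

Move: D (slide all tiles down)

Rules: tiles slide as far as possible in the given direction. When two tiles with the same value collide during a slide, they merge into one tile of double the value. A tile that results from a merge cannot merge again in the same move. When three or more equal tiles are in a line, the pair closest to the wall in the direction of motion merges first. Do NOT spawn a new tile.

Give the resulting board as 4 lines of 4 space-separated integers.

Answer:  0  0  0  0
16  0  0  8
 2 16  8  4
 4  2  2 64

Derivation:
Slide down:
col 0: [16, 0, 2, 4] -> [0, 16, 2, 4]
col 1: [0, 0, 16, 2] -> [0, 0, 16, 2]
col 2: [0, 8, 0, 2] -> [0, 0, 8, 2]
col 3: [8, 4, 64, 0] -> [0, 8, 4, 64]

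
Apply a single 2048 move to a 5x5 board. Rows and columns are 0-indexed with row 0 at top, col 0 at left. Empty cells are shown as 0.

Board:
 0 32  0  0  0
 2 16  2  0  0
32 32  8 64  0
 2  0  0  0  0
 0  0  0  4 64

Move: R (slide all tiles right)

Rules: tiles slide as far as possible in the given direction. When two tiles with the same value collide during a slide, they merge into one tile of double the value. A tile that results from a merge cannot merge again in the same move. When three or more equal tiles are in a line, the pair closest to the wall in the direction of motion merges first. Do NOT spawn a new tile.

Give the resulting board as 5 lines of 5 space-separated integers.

Answer:  0  0  0  0 32
 0  0  2 16  2
 0  0 64  8 64
 0  0  0  0  2
 0  0  0  4 64

Derivation:
Slide right:
row 0: [0, 32, 0, 0, 0] -> [0, 0, 0, 0, 32]
row 1: [2, 16, 2, 0, 0] -> [0, 0, 2, 16, 2]
row 2: [32, 32, 8, 64, 0] -> [0, 0, 64, 8, 64]
row 3: [2, 0, 0, 0, 0] -> [0, 0, 0, 0, 2]
row 4: [0, 0, 0, 4, 64] -> [0, 0, 0, 4, 64]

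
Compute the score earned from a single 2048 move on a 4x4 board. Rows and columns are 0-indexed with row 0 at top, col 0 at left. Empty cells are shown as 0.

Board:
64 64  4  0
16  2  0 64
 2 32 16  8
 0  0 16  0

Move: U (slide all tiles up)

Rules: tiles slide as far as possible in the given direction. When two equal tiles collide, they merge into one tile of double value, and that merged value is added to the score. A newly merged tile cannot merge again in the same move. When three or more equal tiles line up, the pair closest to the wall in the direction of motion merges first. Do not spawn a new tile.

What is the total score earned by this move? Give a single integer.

Answer: 32

Derivation:
Slide up:
col 0: [64, 16, 2, 0] -> [64, 16, 2, 0]  score +0 (running 0)
col 1: [64, 2, 32, 0] -> [64, 2, 32, 0]  score +0 (running 0)
col 2: [4, 0, 16, 16] -> [4, 32, 0, 0]  score +32 (running 32)
col 3: [0, 64, 8, 0] -> [64, 8, 0, 0]  score +0 (running 32)
Board after move:
64 64  4 64
16  2 32  8
 2 32  0  0
 0  0  0  0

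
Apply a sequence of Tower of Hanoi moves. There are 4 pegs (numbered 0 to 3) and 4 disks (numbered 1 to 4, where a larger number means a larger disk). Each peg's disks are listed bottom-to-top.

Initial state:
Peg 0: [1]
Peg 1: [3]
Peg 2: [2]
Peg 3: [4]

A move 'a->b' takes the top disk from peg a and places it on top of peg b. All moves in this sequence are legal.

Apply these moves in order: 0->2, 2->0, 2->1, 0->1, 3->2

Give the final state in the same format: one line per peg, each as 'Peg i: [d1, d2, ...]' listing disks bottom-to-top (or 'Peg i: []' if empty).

After move 1 (0->2):
Peg 0: []
Peg 1: [3]
Peg 2: [2, 1]
Peg 3: [4]

After move 2 (2->0):
Peg 0: [1]
Peg 1: [3]
Peg 2: [2]
Peg 3: [4]

After move 3 (2->1):
Peg 0: [1]
Peg 1: [3, 2]
Peg 2: []
Peg 3: [4]

After move 4 (0->1):
Peg 0: []
Peg 1: [3, 2, 1]
Peg 2: []
Peg 3: [4]

After move 5 (3->2):
Peg 0: []
Peg 1: [3, 2, 1]
Peg 2: [4]
Peg 3: []

Answer: Peg 0: []
Peg 1: [3, 2, 1]
Peg 2: [4]
Peg 3: []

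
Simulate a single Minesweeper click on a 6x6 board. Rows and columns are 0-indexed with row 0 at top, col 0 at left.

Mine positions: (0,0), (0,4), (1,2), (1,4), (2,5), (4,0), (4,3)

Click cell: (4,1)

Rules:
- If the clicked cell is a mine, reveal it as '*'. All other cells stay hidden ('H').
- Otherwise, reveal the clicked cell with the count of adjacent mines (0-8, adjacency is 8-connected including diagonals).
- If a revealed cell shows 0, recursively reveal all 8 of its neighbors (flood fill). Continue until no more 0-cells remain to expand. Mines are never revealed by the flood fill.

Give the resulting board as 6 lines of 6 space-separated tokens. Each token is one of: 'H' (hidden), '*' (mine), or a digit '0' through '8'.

H H H H H H
H H H H H H
H H H H H H
H H H H H H
H 1 H H H H
H H H H H H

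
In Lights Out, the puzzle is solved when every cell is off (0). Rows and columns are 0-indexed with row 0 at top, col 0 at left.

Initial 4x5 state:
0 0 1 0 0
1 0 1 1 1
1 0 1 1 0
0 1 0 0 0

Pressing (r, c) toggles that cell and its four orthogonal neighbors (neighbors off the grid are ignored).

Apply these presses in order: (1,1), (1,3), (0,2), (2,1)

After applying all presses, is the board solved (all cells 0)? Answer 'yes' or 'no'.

After press 1 at (1,1):
0 1 1 0 0
0 1 0 1 1
1 1 1 1 0
0 1 0 0 0

After press 2 at (1,3):
0 1 1 1 0
0 1 1 0 0
1 1 1 0 0
0 1 0 0 0

After press 3 at (0,2):
0 0 0 0 0
0 1 0 0 0
1 1 1 0 0
0 1 0 0 0

After press 4 at (2,1):
0 0 0 0 0
0 0 0 0 0
0 0 0 0 0
0 0 0 0 0

Lights still on: 0

Answer: yes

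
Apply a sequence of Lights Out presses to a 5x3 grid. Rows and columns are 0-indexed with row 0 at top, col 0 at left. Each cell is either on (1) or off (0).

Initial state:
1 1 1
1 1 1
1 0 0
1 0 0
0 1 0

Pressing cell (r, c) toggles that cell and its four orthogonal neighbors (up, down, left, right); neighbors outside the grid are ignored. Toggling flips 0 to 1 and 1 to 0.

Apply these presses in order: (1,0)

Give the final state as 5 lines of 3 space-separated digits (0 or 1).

Answer: 0 1 1
0 0 1
0 0 0
1 0 0
0 1 0

Derivation:
After press 1 at (1,0):
0 1 1
0 0 1
0 0 0
1 0 0
0 1 0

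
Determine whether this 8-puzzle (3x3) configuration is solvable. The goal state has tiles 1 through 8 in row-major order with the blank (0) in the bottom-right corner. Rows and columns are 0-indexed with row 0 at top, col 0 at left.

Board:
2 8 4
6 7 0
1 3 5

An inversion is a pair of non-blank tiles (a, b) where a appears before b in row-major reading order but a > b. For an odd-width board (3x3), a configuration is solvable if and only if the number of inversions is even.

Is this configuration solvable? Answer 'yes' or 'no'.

Answer: no

Derivation:
Inversions (pairs i<j in row-major order where tile[i] > tile[j] > 0): 15
15 is odd, so the puzzle is not solvable.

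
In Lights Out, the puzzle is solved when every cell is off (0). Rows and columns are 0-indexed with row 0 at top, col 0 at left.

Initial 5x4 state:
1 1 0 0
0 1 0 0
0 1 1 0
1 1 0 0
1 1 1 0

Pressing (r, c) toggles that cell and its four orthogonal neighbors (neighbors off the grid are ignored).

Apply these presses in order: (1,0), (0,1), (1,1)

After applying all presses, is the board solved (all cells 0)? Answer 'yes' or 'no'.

Answer: no

Derivation:
After press 1 at (1,0):
0 1 0 0
1 0 0 0
1 1 1 0
1 1 0 0
1 1 1 0

After press 2 at (0,1):
1 0 1 0
1 1 0 0
1 1 1 0
1 1 0 0
1 1 1 0

After press 3 at (1,1):
1 1 1 0
0 0 1 0
1 0 1 0
1 1 0 0
1 1 1 0

Lights still on: 11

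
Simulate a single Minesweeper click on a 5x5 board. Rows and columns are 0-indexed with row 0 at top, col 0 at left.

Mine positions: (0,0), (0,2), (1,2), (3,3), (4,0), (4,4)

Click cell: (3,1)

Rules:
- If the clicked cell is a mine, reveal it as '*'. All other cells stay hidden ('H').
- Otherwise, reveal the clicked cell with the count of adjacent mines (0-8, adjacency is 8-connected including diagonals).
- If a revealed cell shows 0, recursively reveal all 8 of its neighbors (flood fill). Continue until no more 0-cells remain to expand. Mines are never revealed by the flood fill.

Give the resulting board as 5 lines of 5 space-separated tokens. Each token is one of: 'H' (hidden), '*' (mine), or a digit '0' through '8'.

H H H H H
H H H H H
H H H H H
H 1 H H H
H H H H H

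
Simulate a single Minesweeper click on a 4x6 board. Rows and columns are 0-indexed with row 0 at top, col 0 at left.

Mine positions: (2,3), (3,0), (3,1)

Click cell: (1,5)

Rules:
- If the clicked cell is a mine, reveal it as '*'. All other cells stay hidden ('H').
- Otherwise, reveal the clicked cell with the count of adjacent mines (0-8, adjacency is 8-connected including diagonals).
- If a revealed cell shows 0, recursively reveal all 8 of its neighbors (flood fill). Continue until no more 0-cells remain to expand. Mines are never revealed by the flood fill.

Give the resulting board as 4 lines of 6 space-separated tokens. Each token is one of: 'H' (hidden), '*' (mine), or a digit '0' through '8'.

0 0 0 0 0 0
0 0 1 1 1 0
2 2 2 H 1 0
H H H H 1 0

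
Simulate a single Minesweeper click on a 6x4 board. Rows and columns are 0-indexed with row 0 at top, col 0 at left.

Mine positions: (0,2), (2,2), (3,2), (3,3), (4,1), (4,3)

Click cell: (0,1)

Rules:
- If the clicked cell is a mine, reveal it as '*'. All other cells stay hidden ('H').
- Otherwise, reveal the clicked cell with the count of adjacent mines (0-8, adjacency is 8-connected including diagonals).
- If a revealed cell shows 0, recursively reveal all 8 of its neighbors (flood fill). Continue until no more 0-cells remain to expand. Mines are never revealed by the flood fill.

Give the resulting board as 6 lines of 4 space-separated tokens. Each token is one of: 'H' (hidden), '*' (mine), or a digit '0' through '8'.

H 1 H H
H H H H
H H H H
H H H H
H H H H
H H H H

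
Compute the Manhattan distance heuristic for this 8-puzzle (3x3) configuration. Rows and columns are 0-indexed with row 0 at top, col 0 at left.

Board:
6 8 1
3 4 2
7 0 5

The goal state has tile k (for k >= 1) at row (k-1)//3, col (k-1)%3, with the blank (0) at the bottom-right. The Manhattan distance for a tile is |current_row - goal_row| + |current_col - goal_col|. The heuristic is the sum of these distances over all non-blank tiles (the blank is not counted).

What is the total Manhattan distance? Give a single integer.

Answer: 15

Derivation:
Tile 6: (0,0)->(1,2) = 3
Tile 8: (0,1)->(2,1) = 2
Tile 1: (0,2)->(0,0) = 2
Tile 3: (1,0)->(0,2) = 3
Tile 4: (1,1)->(1,0) = 1
Tile 2: (1,2)->(0,1) = 2
Tile 7: (2,0)->(2,0) = 0
Tile 5: (2,2)->(1,1) = 2
Sum: 3 + 2 + 2 + 3 + 1 + 2 + 0 + 2 = 15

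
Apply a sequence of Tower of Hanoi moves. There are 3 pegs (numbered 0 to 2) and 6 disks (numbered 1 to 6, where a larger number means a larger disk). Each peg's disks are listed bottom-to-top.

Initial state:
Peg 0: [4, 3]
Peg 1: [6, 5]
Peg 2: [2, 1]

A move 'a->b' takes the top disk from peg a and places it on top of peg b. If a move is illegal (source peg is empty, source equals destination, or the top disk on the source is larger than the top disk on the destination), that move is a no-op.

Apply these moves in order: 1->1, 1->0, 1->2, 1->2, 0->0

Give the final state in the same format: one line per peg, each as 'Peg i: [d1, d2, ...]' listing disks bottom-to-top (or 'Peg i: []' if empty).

Answer: Peg 0: [4, 3]
Peg 1: [6, 5]
Peg 2: [2, 1]

Derivation:
After move 1 (1->1):
Peg 0: [4, 3]
Peg 1: [6, 5]
Peg 2: [2, 1]

After move 2 (1->0):
Peg 0: [4, 3]
Peg 1: [6, 5]
Peg 2: [2, 1]

After move 3 (1->2):
Peg 0: [4, 3]
Peg 1: [6, 5]
Peg 2: [2, 1]

After move 4 (1->2):
Peg 0: [4, 3]
Peg 1: [6, 5]
Peg 2: [2, 1]

After move 5 (0->0):
Peg 0: [4, 3]
Peg 1: [6, 5]
Peg 2: [2, 1]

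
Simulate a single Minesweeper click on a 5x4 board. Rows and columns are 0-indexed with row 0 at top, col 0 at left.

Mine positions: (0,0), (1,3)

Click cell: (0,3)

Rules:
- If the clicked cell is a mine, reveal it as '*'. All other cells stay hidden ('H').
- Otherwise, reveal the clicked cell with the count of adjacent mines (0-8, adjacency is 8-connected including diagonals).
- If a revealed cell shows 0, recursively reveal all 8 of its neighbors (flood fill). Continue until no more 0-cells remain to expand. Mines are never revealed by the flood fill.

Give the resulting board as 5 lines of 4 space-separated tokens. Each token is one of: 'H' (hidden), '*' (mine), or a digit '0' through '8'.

H H H 1
H H H H
H H H H
H H H H
H H H H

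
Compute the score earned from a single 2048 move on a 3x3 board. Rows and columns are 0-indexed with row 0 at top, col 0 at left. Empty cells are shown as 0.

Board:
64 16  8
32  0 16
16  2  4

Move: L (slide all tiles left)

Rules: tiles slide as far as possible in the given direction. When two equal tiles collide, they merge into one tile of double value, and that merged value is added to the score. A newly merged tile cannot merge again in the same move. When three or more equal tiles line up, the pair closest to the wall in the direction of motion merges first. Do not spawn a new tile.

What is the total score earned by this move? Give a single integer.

Answer: 0

Derivation:
Slide left:
row 0: [64, 16, 8] -> [64, 16, 8]  score +0 (running 0)
row 1: [32, 0, 16] -> [32, 16, 0]  score +0 (running 0)
row 2: [16, 2, 4] -> [16, 2, 4]  score +0 (running 0)
Board after move:
64 16  8
32 16  0
16  2  4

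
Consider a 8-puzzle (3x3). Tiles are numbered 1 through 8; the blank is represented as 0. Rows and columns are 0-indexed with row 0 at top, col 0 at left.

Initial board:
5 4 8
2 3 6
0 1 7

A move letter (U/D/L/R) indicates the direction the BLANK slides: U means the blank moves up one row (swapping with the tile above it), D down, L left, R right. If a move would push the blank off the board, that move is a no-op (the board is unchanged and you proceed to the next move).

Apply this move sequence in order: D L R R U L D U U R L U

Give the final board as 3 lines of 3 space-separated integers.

After move 1 (D):
5 4 8
2 3 6
0 1 7

After move 2 (L):
5 4 8
2 3 6
0 1 7

After move 3 (R):
5 4 8
2 3 6
1 0 7

After move 4 (R):
5 4 8
2 3 6
1 7 0

After move 5 (U):
5 4 8
2 3 0
1 7 6

After move 6 (L):
5 4 8
2 0 3
1 7 6

After move 7 (D):
5 4 8
2 7 3
1 0 6

After move 8 (U):
5 4 8
2 0 3
1 7 6

After move 9 (U):
5 0 8
2 4 3
1 7 6

After move 10 (R):
5 8 0
2 4 3
1 7 6

After move 11 (L):
5 0 8
2 4 3
1 7 6

After move 12 (U):
5 0 8
2 4 3
1 7 6

Answer: 5 0 8
2 4 3
1 7 6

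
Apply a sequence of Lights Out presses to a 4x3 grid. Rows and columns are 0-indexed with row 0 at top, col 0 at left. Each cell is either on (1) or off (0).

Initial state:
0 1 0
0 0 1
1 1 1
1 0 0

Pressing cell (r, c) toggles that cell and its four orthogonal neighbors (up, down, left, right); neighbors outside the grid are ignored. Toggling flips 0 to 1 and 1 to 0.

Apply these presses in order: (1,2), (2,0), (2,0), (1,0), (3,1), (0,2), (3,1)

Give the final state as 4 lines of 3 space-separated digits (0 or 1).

Answer: 1 0 0
1 0 1
0 1 0
1 0 0

Derivation:
After press 1 at (1,2):
0 1 1
0 1 0
1 1 0
1 0 0

After press 2 at (2,0):
0 1 1
1 1 0
0 0 0
0 0 0

After press 3 at (2,0):
0 1 1
0 1 0
1 1 0
1 0 0

After press 4 at (1,0):
1 1 1
1 0 0
0 1 0
1 0 0

After press 5 at (3,1):
1 1 1
1 0 0
0 0 0
0 1 1

After press 6 at (0,2):
1 0 0
1 0 1
0 0 0
0 1 1

After press 7 at (3,1):
1 0 0
1 0 1
0 1 0
1 0 0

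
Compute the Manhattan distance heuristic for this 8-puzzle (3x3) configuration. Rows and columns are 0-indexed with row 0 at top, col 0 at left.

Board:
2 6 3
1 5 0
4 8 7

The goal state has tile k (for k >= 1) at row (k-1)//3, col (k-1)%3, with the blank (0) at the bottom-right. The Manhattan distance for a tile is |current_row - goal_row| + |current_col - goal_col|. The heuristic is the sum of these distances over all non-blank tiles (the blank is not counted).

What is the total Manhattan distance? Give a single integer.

Answer: 7

Derivation:
Tile 2: at (0,0), goal (0,1), distance |0-0|+|0-1| = 1
Tile 6: at (0,1), goal (1,2), distance |0-1|+|1-2| = 2
Tile 3: at (0,2), goal (0,2), distance |0-0|+|2-2| = 0
Tile 1: at (1,0), goal (0,0), distance |1-0|+|0-0| = 1
Tile 5: at (1,1), goal (1,1), distance |1-1|+|1-1| = 0
Tile 4: at (2,0), goal (1,0), distance |2-1|+|0-0| = 1
Tile 8: at (2,1), goal (2,1), distance |2-2|+|1-1| = 0
Tile 7: at (2,2), goal (2,0), distance |2-2|+|2-0| = 2
Sum: 1 + 2 + 0 + 1 + 0 + 1 + 0 + 2 = 7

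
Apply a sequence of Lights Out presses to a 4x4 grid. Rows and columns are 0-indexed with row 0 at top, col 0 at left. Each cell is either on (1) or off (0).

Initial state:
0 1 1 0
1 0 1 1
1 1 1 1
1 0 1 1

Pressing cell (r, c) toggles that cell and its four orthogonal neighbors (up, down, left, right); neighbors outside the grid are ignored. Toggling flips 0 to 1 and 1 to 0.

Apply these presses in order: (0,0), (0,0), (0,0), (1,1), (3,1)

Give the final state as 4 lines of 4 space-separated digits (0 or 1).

After press 1 at (0,0):
1 0 1 0
0 0 1 1
1 1 1 1
1 0 1 1

After press 2 at (0,0):
0 1 1 0
1 0 1 1
1 1 1 1
1 0 1 1

After press 3 at (0,0):
1 0 1 0
0 0 1 1
1 1 1 1
1 0 1 1

After press 4 at (1,1):
1 1 1 0
1 1 0 1
1 0 1 1
1 0 1 1

After press 5 at (3,1):
1 1 1 0
1 1 0 1
1 1 1 1
0 1 0 1

Answer: 1 1 1 0
1 1 0 1
1 1 1 1
0 1 0 1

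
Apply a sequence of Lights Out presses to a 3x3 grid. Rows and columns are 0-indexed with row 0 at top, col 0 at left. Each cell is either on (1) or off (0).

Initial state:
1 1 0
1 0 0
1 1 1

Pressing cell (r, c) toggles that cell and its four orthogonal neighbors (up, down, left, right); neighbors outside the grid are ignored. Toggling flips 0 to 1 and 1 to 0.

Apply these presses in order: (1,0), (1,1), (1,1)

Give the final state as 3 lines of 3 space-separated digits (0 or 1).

After press 1 at (1,0):
0 1 0
0 1 0
0 1 1

After press 2 at (1,1):
0 0 0
1 0 1
0 0 1

After press 3 at (1,1):
0 1 0
0 1 0
0 1 1

Answer: 0 1 0
0 1 0
0 1 1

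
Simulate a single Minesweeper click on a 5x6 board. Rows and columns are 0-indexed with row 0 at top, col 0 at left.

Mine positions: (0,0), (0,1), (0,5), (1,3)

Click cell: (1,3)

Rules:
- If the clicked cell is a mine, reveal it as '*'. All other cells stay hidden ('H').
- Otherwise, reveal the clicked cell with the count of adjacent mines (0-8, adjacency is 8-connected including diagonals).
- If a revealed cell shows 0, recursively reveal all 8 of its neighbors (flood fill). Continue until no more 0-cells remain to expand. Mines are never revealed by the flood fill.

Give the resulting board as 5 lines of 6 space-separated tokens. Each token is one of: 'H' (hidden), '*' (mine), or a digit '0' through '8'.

H H H H H H
H H H * H H
H H H H H H
H H H H H H
H H H H H H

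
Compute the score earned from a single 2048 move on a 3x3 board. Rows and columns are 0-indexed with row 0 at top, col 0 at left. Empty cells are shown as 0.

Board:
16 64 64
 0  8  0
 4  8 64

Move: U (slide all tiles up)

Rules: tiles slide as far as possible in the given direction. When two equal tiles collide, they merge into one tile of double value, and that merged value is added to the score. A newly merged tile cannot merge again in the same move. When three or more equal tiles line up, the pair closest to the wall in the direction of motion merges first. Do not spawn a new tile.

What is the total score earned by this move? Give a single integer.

Answer: 144

Derivation:
Slide up:
col 0: [16, 0, 4] -> [16, 4, 0]  score +0 (running 0)
col 1: [64, 8, 8] -> [64, 16, 0]  score +16 (running 16)
col 2: [64, 0, 64] -> [128, 0, 0]  score +128 (running 144)
Board after move:
 16  64 128
  4  16   0
  0   0   0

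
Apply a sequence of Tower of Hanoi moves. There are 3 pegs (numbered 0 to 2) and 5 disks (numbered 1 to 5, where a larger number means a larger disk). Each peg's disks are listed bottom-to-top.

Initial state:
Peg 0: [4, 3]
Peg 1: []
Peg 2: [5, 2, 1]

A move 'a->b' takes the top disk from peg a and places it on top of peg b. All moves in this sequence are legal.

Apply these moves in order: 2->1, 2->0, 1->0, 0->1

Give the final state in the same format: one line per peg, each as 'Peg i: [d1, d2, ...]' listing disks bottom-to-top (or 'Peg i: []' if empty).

After move 1 (2->1):
Peg 0: [4, 3]
Peg 1: [1]
Peg 2: [5, 2]

After move 2 (2->0):
Peg 0: [4, 3, 2]
Peg 1: [1]
Peg 2: [5]

After move 3 (1->0):
Peg 0: [4, 3, 2, 1]
Peg 1: []
Peg 2: [5]

After move 4 (0->1):
Peg 0: [4, 3, 2]
Peg 1: [1]
Peg 2: [5]

Answer: Peg 0: [4, 3, 2]
Peg 1: [1]
Peg 2: [5]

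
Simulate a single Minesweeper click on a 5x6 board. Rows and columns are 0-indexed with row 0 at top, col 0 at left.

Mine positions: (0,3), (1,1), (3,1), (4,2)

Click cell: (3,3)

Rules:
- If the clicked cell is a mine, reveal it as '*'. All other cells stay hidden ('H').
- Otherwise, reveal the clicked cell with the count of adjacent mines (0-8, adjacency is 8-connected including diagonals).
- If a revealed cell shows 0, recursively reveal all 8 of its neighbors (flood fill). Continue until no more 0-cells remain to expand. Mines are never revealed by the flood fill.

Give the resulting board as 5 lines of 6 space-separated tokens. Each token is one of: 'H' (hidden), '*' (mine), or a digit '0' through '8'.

H H H H H H
H H H H H H
H H H H H H
H H H 1 H H
H H H H H H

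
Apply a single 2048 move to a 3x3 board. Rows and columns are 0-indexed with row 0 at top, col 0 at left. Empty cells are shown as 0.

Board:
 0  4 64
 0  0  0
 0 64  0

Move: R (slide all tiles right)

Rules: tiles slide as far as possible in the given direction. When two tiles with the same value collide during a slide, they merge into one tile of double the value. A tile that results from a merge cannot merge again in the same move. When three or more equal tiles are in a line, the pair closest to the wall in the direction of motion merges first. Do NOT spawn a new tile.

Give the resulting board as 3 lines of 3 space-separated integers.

Answer:  0  4 64
 0  0  0
 0  0 64

Derivation:
Slide right:
row 0: [0, 4, 64] -> [0, 4, 64]
row 1: [0, 0, 0] -> [0, 0, 0]
row 2: [0, 64, 0] -> [0, 0, 64]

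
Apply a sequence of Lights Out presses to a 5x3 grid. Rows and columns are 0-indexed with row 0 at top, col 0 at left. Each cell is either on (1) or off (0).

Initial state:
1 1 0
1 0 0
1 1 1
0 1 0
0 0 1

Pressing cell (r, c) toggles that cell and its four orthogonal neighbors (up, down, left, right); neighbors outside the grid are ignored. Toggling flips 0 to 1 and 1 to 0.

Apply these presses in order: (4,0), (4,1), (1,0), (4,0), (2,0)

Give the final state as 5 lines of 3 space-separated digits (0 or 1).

After press 1 at (4,0):
1 1 0
1 0 0
1 1 1
1 1 0
1 1 1

After press 2 at (4,1):
1 1 0
1 0 0
1 1 1
1 0 0
0 0 0

After press 3 at (1,0):
0 1 0
0 1 0
0 1 1
1 0 0
0 0 0

After press 4 at (4,0):
0 1 0
0 1 0
0 1 1
0 0 0
1 1 0

After press 5 at (2,0):
0 1 0
1 1 0
1 0 1
1 0 0
1 1 0

Answer: 0 1 0
1 1 0
1 0 1
1 0 0
1 1 0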